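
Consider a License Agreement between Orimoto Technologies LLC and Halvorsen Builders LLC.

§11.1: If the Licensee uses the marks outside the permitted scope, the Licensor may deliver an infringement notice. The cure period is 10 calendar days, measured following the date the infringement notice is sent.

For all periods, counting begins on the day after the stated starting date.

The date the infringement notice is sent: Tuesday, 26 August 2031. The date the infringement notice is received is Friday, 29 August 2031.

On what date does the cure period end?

Adding 10 calendar days to 26 August 2031 gives 5 September 2031, which is the last day of the cure period.

5 September 2031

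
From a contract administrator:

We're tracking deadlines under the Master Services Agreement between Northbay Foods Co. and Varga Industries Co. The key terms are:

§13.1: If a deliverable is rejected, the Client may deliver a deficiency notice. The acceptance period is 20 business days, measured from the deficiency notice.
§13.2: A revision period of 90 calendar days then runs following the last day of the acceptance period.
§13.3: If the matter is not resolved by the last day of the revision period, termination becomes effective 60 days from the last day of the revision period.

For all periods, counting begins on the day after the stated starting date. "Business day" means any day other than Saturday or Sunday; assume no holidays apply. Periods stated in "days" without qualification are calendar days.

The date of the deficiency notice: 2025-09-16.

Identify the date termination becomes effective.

2026-03-13

The last day of the acceptance period: counting 20 business days from Tuesday, 2025-09-16 (Sep 17, Sep 18, Sep 19, Sep 22, …, Oct 10, Oct 13, Oct 14, skipping weekends) reaches Tuesday, 2025-10-14.
The last day of the revision period: 90 calendar days after 2025-10-14 is 2026-01-12.
The date termination becomes effective: 2026-01-12 + 60 days = 2026-03-13.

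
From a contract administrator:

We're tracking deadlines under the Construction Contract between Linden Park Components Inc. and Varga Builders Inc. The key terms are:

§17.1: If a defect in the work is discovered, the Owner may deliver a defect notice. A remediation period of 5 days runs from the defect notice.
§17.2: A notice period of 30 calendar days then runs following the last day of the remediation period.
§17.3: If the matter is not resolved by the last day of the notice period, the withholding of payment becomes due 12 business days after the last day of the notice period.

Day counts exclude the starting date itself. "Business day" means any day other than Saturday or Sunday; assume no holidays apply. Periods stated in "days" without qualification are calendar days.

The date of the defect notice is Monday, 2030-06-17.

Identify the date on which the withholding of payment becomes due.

Adding 5 calendar days to 2030-06-17 gives 2030-06-22, which is the last day of the remediation period.
The last day of the notice period: 30 calendar days after 2030-06-22 is 2030-07-22.
From Monday, 2030-07-22, 12 business days (Jul 23, Jul 24, Jul 25, Jul 26, …, Aug 5, Aug 6, Aug 7, skipping weekends) brings us to Wednesday, 2030-08-07, which is the date on which the withholding of payment becomes due.

2030-08-07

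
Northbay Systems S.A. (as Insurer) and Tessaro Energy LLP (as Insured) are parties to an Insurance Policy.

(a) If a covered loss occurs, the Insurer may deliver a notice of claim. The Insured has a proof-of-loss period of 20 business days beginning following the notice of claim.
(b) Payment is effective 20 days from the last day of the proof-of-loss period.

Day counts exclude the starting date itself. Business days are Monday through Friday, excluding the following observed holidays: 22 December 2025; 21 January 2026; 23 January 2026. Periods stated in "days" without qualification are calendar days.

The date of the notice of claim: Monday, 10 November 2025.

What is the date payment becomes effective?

28 December 2025

The last day of the proof-of-loss period: counting 20 business days from Monday, 10 November 2025 (Nov 11, Nov 12, Nov 13, Nov 14, …, Dec 4, Dec 5, Dec 8, skipping weekends) reaches Monday, 8 December 2025.
Adding 20 calendar days to 8 December 2025 gives 28 December 2025, which is the date payment becomes effective.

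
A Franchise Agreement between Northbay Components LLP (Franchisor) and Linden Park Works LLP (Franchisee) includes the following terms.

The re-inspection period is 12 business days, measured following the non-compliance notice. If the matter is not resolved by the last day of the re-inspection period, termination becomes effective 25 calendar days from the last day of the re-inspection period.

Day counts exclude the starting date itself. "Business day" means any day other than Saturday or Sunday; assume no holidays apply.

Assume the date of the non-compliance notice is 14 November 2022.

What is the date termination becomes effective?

The last day of the re-inspection period: counting 12 business days from Monday, 14 November 2022 (Nov 15, Nov 16, Nov 17, Nov 18, …, Nov 28, Nov 29, Nov 30, skipping weekends) reaches Wednesday, 30 November 2022.
Adding 25 calendar days to 30 November 2022 gives 25 December 2022, which is the date termination becomes effective.

25 December 2022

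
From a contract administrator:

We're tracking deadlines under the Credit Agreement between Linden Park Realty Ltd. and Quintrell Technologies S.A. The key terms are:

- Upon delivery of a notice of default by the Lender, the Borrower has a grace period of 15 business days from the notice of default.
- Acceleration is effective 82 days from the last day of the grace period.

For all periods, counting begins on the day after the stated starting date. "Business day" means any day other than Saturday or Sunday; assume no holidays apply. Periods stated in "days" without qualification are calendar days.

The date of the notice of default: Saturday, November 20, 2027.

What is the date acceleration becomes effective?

The last day of the grace period: counting 15 business days from Saturday, November 20, 2027 (Nov 22, Nov 23, Nov 24, Nov 25, …, Dec 8, Dec 9, Dec 10, skipping weekends) reaches Friday, December 10, 2027.
The date acceleration becomes effective: December 10, 2027 + 82 days = March 1, 2028.

March 1, 2028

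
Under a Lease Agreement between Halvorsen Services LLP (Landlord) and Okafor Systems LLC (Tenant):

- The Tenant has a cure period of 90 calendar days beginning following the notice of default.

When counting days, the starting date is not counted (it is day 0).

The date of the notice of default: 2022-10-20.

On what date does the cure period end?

Adding 90 calendar days to 2022-10-20 gives 2023-01-18, which is the last day of the cure period.

2023-01-18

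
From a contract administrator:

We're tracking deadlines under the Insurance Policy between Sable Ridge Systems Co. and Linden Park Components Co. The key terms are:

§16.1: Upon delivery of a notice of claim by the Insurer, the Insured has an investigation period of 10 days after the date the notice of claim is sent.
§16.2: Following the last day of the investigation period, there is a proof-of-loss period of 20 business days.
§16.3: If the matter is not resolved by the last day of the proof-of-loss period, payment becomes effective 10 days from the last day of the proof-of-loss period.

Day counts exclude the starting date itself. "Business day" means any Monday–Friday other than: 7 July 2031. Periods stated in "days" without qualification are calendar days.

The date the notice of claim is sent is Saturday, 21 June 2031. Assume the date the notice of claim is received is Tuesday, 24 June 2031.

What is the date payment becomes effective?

9 August 2031

Adding 10 calendar days to 21 June 2031 gives 1 July 2031, which is the last day of the investigation period.
The last day of the proof-of-loss period: counting 20 business days from Tuesday, 1 July 2031 (Jul 2, Jul 3, Jul 4, Jul 8, …, Jul 28, Jul 29, Jul 30, skipping weekends and the listed holiday on Jul 7) reaches Wednesday, 30 July 2031.
Adding 10 calendar days to 30 July 2031 gives 9 August 2031, which is the date payment becomes effective.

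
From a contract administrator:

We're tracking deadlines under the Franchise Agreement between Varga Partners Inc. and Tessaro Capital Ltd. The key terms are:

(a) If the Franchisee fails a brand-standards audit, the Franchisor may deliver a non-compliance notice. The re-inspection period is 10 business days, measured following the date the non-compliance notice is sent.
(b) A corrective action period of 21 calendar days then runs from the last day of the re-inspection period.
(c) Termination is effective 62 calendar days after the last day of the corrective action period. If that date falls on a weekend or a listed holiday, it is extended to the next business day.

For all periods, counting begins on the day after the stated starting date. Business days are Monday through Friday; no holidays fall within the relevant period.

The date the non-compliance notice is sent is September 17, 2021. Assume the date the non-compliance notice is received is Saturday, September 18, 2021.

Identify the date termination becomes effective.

The last day of the re-inspection period: 10 business days after Friday, September 17, 2021, skipping weekends — Sep 20, Sep 21, Sep 22, Sep 23, Sep 24, Sep 27, Sep 28, Sep 29, Sep 30, Oct 1 — lands on Friday, October 1, 2021.
The last day of the corrective action period: 21 calendar days after October 1, 2021 is October 22, 2021.
The date termination becomes effective: October 22, 2021 + 62 days = December 23, 2021. December 23, 2021 is a Thursday, so no roll-forward applies.

December 23, 2021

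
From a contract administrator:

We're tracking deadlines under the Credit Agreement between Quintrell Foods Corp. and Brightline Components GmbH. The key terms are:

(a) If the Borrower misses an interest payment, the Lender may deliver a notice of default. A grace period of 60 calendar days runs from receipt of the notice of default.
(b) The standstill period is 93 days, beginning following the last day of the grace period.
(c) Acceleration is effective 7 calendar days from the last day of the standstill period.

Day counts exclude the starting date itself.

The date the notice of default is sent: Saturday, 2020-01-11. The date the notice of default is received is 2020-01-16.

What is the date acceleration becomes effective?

The last day of the grace period: 60 calendar days after 2020-01-16 is 2020-03-16.
The last day of the standstill period: 93 calendar days after 2020-03-16 is 2020-06-17.
Adding 7 calendar days to 2020-06-17 gives 2020-06-24, which is the date acceleration becomes effective.

2020-06-24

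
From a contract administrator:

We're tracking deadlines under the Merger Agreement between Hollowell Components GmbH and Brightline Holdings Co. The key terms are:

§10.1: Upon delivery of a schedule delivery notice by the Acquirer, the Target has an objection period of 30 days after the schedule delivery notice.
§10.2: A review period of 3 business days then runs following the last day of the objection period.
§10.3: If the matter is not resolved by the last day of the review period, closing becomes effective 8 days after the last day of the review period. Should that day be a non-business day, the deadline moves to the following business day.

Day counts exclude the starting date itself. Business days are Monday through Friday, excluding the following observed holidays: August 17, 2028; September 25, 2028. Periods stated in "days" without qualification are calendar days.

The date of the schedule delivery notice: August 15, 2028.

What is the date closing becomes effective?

The last day of the objection period: August 15, 2028 + 30 days = September 14, 2028.
The last day of the review period: counting 3 business days from Thursday, September 14, 2028 (Sep 15, Sep 18, Sep 19, skipping weekends) reaches Tuesday, September 19, 2028.
The date closing becomes effective: 8 calendar days after September 19, 2028 is September 27, 2028. September 27, 2028 is a Wednesday and is not a listed holiday, so no roll-forward applies.

September 27, 2028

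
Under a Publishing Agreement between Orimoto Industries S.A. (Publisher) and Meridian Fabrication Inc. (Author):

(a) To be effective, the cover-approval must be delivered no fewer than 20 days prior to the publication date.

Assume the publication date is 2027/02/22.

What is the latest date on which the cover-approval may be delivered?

2027/02/02

Counting back 20 calendar days from 2027/02/22 gives 2027/02/02.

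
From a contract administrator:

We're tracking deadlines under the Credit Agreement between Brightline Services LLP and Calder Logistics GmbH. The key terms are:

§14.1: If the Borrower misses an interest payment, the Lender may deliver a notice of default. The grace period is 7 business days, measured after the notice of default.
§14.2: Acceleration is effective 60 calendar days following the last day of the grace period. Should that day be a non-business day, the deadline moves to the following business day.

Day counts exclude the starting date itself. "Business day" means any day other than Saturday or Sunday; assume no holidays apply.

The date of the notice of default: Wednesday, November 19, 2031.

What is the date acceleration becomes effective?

January 27, 2032

From Wednesday, November 19, 2031, 7 business days (Nov 20, Nov 21, Nov 24, Nov 25, Nov 26, Nov 27, Nov 28, skipping weekends) brings us to Friday, November 28, 2031, which is the last day of the grace period.
The date acceleration becomes effective: November 28, 2031 + 60 days = January 27, 2032. January 27, 2032 is a Tuesday, so no roll-forward applies.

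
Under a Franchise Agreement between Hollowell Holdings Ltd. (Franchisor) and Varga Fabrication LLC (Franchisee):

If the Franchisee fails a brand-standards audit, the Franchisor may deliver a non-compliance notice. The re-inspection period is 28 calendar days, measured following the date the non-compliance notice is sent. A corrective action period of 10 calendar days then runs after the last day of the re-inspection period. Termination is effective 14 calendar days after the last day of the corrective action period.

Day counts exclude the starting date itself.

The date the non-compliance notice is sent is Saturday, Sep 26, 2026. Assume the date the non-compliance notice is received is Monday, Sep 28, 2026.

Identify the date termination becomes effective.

Nov 17, 2026

Adding 28 calendar days to Sep 26, 2026 gives Oct 24, 2026, which is the last day of the re-inspection period.
Adding 10 calendar days to Oct 24, 2026 gives Nov 3, 2026, which is the last day of the corrective action period.
The date termination becomes effective: 14 calendar days after Nov 3, 2026 is Nov 17, 2026.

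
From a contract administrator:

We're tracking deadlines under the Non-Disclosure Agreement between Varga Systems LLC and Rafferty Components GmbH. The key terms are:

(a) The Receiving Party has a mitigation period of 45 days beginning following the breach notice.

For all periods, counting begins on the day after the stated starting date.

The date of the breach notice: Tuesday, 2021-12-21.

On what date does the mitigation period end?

2022-02-04

The last day of the mitigation period: 2021-12-21 + 45 days = 2022-02-04.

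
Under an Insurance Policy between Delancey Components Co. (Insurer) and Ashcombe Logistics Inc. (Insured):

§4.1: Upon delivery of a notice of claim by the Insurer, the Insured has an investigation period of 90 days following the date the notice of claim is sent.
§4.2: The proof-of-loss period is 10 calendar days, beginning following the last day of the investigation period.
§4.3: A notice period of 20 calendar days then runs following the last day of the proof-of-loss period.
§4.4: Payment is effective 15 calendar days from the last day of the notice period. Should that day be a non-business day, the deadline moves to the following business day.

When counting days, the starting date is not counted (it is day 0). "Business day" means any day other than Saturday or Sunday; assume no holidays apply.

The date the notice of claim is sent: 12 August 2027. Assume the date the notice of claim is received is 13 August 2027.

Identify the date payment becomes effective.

27 December 2027

Adding 90 calendar days to 12 August 2027 gives 10 November 2027, which is the last day of the investigation period.
Adding 10 calendar days to 10 November 2027 gives 20 November 2027, which is the last day of the proof-of-loss period.
Adding 20 calendar days to 20 November 2027 gives 10 December 2027, which is the last day of the notice period.
The date payment becomes effective: 15 calendar days after 10 December 2027 is 25 December 2027. That falls on a Saturday, so it rolls to the next business day, Monday, 27 December 2027.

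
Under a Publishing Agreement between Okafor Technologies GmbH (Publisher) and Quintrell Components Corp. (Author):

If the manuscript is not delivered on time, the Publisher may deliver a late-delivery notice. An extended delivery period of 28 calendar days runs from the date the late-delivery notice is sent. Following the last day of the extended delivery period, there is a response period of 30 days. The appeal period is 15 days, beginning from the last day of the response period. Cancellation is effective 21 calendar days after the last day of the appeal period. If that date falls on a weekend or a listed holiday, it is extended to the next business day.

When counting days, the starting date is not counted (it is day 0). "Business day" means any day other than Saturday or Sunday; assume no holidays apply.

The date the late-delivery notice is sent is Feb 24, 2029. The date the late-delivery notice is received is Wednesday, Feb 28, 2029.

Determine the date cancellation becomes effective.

May 29, 2029

Adding 28 calendar days to Feb 24, 2029 gives Mar 24, 2029, which is the last day of the extended delivery period.
Adding 30 calendar days to Mar 24, 2029 gives Apr 23, 2029, which is the last day of the response period.
The last day of the appeal period: 15 calendar days after Apr 23, 2029 is May 8, 2029.
Adding 21 calendar days to May 8, 2029 gives May 29, 2029, which is the date cancellation becomes effective. May 29, 2029 is a Tuesday, so no roll-forward applies.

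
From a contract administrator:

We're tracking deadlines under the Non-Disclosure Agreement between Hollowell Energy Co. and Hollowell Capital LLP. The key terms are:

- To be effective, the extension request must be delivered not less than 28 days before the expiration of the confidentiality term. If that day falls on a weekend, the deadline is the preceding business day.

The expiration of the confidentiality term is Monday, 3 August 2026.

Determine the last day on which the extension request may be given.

6 July 2026

Counting back 28 calendar days from 3 August 2026 gives 6 July 2026. That is a Monday, so no adjustment is needed.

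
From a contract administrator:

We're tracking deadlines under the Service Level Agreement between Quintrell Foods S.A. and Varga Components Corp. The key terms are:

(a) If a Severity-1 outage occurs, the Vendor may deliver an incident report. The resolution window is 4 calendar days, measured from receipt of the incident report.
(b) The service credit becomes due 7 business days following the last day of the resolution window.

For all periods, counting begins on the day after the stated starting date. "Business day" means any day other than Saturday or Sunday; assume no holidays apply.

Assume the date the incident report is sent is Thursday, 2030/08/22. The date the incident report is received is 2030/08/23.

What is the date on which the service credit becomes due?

2030/09/05

The last day of the resolution window: 4 calendar days after 2030/08/23 is 2030/08/27.
From Tuesday, 2030/08/27, 7 business days (Aug 28, Aug 29, Aug 30, Sep 2, Sep 3, Sep 4, Sep 5, skipping weekends) brings us to Thursday, 2030/09/05, which is the date on which the service credit becomes due.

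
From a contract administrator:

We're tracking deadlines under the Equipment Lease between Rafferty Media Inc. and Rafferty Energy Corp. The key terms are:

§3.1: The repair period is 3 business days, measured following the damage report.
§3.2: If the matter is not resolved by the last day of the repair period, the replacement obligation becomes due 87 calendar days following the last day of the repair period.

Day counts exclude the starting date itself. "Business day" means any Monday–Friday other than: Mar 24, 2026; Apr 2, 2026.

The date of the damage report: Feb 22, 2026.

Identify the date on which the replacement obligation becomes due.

The last day of the repair period: 3 business days after Sunday, Feb 22, 2026, skipping weekends — Feb 23, Feb 24, Feb 25 — lands on Wednesday, Feb 25, 2026.
The date on which the replacement obligation becomes due: Feb 25, 2026 + 87 days = May 23, 2026.

May 23, 2026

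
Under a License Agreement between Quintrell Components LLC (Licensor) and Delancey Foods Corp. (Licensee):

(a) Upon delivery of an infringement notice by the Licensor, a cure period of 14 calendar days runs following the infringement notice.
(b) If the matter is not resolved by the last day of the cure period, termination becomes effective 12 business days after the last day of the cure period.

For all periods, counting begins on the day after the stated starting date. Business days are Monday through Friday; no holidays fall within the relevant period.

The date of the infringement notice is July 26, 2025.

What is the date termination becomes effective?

Adding 14 calendar days to July 26, 2025 gives August 9, 2025, which is the last day of the cure period.
From Saturday, August 9, 2025, 12 business days (Aug 11, Aug 12, Aug 13, Aug 14, …, Aug 22, Aug 25, Aug 26, skipping weekends) brings us to Tuesday, August 26, 2025, which is the date termination becomes effective.

August 26, 2025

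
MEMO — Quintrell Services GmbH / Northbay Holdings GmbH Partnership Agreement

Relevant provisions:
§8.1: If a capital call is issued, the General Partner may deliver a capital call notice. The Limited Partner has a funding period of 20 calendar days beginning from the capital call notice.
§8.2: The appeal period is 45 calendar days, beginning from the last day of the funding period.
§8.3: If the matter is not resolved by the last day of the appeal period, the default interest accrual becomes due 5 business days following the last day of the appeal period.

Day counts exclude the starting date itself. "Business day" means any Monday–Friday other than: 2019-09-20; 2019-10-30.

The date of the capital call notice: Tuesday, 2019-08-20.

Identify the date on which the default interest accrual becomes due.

Adding 20 calendar days to 2019-08-20 gives 2019-09-09, which is the last day of the funding period.
The last day of the appeal period: 45 calendar days after 2019-09-09 is 2019-10-24.
From Thursday, 2019-10-24, 5 business days (Oct 25, Oct 28, Oct 29, Oct 31, Nov 1, skipping weekends and the listed holiday on Oct 30) brings us to Friday, 2019-11-01, which is the date on which the default interest accrual becomes due.

2019-11-01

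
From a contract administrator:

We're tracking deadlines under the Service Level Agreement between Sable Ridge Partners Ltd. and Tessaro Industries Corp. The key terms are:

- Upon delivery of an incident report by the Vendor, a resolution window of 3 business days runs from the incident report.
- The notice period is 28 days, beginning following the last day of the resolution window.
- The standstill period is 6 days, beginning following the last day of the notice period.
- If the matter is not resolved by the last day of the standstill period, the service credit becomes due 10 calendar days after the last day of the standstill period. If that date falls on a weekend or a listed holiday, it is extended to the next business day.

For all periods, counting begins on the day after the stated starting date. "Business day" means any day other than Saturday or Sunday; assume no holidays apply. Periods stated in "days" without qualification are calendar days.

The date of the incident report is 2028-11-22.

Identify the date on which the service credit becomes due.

2029-01-10

The last day of the resolution window: 3 business days after Wednesday, 2028-11-22, skipping weekends — Nov 23, Nov 24, Nov 27 — lands on Monday, 2028-11-27.
The last day of the notice period: 28 calendar days after 2028-11-27 is 2028-12-25.
The last day of the standstill period: 6 calendar days after 2028-12-25 is 2028-12-31.
The date on which the service credit becomes due: 2028-12-31 + 10 days = 2029-01-10. 2029-01-10 is a Wednesday, so no roll-forward applies.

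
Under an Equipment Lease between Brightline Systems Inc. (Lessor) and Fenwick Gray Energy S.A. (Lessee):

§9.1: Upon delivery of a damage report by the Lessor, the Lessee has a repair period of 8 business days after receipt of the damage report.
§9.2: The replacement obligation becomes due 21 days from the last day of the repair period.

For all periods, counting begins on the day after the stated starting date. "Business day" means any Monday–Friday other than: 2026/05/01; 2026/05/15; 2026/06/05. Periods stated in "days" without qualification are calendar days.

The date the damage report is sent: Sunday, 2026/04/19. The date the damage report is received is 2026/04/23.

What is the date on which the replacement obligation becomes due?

The last day of the repair period: counting 8 business days from Thursday, 2026/04/23 (Apr 24, Apr 27, Apr 28, Apr 29, Apr 30, May 4, May 5, May 6, skipping weekends and the listed holiday on May 1) reaches Wednesday, 2026/05/06.
The date on which the replacement obligation becomes due: 2026/05/06 + 21 days = 2026/05/27.

2026/05/27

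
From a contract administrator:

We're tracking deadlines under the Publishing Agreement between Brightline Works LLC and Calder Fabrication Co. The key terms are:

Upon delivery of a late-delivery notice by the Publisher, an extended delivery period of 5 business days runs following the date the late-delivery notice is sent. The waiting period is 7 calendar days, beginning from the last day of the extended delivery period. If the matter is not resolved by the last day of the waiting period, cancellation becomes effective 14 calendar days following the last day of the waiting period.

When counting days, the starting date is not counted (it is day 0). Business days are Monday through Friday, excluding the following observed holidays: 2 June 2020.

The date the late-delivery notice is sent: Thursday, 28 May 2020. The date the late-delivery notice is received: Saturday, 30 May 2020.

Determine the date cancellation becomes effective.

26 June 2020

The last day of the extended delivery period: 5 business days after Thursday, 28 May 2020, skipping weekends and the listed holiday on Jun 2 — May 29, Jun 1, Jun 3, Jun 4, Jun 5 — lands on Friday, 5 June 2020.
The last day of the waiting period: 5 June 2020 + 7 days = 12 June 2020.
The date cancellation becomes effective: 12 June 2020 + 14 days = 26 June 2020.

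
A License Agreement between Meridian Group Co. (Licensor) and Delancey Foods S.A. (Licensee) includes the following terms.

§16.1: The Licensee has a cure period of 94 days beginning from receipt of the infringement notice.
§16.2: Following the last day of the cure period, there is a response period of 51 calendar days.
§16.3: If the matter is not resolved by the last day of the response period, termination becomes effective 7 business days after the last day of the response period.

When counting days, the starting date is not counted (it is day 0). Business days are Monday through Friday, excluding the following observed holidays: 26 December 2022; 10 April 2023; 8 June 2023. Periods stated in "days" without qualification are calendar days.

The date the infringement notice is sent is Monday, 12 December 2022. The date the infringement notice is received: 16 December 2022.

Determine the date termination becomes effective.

19 May 2023

Adding 94 calendar days to 16 December 2022 gives 20 March 2023, which is the last day of the cure period.
The last day of the response period: 20 March 2023 + 51 days = 10 May 2023.
The date termination becomes effective: counting 7 business days from Wednesday, 10 May 2023 (May 11, May 12, May 15, May 16, May 17, May 18, May 19, skipping weekends) reaches Friday, 19 May 2023.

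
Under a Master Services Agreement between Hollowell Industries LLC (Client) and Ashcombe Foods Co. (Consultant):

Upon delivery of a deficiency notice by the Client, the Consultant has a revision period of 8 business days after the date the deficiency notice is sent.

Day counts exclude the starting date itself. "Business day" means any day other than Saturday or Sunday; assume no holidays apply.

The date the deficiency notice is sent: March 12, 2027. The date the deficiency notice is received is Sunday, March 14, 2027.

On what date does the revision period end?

March 24, 2027

From Friday, March 12, 2027, 8 business days (Mar 15, Mar 16, Mar 17, Mar 18, Mar 19, Mar 22, Mar 23, Mar 24, skipping weekends) brings us to Wednesday, March 24, 2027, which is the last day of the revision period.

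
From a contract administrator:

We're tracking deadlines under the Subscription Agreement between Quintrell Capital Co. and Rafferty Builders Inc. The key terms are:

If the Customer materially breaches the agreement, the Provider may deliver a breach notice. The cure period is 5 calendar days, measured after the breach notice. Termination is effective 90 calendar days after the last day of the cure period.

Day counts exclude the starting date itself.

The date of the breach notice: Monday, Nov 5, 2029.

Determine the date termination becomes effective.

The last day of the cure period: 5 calendar days after Nov 5, 2029 is Nov 10, 2029.
The date termination becomes effective: Nov 10, 2029 + 90 days = Feb 8, 2030.

Feb 8, 2030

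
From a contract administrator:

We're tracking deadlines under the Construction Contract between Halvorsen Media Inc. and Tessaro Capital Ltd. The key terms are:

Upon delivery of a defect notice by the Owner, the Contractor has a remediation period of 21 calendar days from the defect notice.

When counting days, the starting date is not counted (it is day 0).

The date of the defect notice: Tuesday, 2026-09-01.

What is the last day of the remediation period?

The last day of the remediation period: 2026-09-01 + 21 days = 2026-09-22.

2026-09-22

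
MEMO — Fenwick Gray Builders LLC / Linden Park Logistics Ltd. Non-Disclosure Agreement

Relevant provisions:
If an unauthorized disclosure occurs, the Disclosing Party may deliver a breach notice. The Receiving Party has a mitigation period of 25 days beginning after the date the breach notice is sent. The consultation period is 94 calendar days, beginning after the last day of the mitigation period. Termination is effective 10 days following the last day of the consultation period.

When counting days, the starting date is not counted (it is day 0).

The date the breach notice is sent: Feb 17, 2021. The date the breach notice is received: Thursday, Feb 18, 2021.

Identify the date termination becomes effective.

Jun 26, 2021

The last day of the mitigation period: 25 calendar days after Feb 17, 2021 is Mar 14, 2021.
The last day of the consultation period: Mar 14, 2021 + 94 days = Jun 16, 2021.
The date termination becomes effective: Jun 16, 2021 + 10 days = Jun 26, 2021.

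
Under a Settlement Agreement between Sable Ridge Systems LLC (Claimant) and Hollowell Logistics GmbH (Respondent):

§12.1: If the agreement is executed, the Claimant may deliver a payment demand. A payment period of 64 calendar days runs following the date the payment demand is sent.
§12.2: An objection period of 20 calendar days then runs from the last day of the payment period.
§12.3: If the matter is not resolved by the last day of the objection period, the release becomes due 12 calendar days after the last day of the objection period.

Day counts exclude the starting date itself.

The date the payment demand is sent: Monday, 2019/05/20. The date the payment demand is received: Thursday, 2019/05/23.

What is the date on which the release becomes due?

The last day of the payment period: 64 calendar days after 2019/05/20 is 2019/07/23.
Adding 20 calendar days to 2019/07/23 gives 2019/08/12, which is the last day of the objection period.
Adding 12 calendar days to 2019/08/12 gives 2019/08/24, which is the date on which the release becomes due.

2019/08/24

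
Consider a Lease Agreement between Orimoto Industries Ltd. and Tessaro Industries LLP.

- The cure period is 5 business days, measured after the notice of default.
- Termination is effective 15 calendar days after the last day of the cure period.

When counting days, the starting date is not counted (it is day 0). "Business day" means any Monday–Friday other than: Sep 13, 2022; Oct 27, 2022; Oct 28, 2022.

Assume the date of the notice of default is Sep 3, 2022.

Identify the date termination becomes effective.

The last day of the cure period: 5 business days after Saturday, Sep 3, 2022, skipping weekends — Sep 5, Sep 6, Sep 7, Sep 8, Sep 9 — lands on Friday, Sep 9, 2022.
The date termination becomes effective: 15 calendar days after Sep 9, 2022 is Sep 24, 2022.

Sep 24, 2022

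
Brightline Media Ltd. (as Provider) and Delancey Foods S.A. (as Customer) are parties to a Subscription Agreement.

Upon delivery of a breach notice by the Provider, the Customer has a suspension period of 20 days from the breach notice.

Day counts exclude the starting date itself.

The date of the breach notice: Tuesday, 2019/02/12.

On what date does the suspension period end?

2019/03/04

The last day of the suspension period: 2019/02/12 + 20 days = 2019/03/04.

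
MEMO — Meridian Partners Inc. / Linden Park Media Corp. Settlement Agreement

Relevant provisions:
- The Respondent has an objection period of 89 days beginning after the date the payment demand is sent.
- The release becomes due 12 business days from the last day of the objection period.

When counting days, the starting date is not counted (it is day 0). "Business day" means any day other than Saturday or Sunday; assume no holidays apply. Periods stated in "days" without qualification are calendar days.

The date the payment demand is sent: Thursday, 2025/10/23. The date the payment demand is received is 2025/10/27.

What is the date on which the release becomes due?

2026/02/05

The last day of the objection period: 89 calendar days after 2025/10/23 is 2026/01/20.
The date on which the release becomes due: counting 12 business days from Tuesday, 2026/01/20 (Jan 21, Jan 22, Jan 23, Jan 26, …, Feb 3, Feb 4, Feb 5, skipping weekends) reaches Thursday, 2026/02/05.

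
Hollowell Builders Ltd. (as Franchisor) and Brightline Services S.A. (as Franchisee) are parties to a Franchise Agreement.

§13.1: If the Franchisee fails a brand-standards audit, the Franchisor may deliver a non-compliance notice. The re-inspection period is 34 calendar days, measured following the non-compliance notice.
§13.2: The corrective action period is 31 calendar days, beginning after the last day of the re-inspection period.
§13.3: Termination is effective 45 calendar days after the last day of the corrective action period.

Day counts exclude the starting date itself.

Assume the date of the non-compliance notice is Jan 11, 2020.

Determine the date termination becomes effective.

Apr 30, 2020

The last day of the re-inspection period: Jan 11, 2020 + 34 days = Feb 14, 2020.
The last day of the corrective action period: Feb 14, 2020 + 31 days = Mar 16, 2020.
The date termination becomes effective: Mar 16, 2020 + 45 days = Apr 30, 2020.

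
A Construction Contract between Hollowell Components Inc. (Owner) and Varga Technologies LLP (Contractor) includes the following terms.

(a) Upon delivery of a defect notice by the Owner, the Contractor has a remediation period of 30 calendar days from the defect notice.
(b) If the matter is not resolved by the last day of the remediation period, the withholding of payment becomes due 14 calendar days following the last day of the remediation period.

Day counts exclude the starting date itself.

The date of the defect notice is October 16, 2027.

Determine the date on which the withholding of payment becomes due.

Adding 30 calendar days to October 16, 2027 gives November 15, 2027, which is the last day of the remediation period.
The date on which the withholding of payment becomes due: November 15, 2027 + 14 days = November 29, 2027.

November 29, 2027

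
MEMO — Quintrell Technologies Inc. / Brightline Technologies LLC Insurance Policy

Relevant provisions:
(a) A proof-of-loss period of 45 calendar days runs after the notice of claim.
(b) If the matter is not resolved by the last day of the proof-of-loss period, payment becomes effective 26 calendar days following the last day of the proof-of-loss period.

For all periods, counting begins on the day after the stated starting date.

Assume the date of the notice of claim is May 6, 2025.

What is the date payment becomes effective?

July 16, 2025

The last day of the proof-of-loss period: May 6, 2025 + 45 days = June 20, 2025.
Adding 26 calendar days to June 20, 2025 gives July 16, 2025, which is the date payment becomes effective.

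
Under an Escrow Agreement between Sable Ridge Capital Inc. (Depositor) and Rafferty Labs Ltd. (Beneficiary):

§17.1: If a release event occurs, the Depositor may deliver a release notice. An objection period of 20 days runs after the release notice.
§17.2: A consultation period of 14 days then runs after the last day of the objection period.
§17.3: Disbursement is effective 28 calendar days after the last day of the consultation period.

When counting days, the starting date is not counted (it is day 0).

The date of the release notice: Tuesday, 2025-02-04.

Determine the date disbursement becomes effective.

2025-04-07

The last day of the objection period: 20 calendar days after 2025-02-04 is 2025-02-24.
Adding 14 calendar days to 2025-02-24 gives 2025-03-10, which is the last day of the consultation period.
Adding 28 calendar days to 2025-03-10 gives 2025-04-07, which is the date disbursement becomes effective.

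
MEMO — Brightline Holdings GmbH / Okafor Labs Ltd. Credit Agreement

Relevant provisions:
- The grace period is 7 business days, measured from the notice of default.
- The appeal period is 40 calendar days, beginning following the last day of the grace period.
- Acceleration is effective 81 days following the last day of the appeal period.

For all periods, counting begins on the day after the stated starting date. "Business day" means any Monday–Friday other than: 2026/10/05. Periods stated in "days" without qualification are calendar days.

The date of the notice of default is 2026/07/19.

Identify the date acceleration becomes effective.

2026/11/26

The last day of the grace period: counting 7 business days from Sunday, 2026/07/19 (Jul 20, Jul 21, Jul 22, Jul 23, Jul 24, Jul 27, Jul 28, skipping weekends) reaches Tuesday, 2026/07/28.
The last day of the appeal period: 40 calendar days after 2026/07/28 is 2026/09/06.
The date acceleration becomes effective: 81 calendar days after 2026/09/06 is 2026/11/26.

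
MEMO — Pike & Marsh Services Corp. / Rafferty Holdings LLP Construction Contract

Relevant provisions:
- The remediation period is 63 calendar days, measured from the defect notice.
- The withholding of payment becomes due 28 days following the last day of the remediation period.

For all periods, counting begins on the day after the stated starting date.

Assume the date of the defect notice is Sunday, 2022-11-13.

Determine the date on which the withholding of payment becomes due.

2023-02-12

The last day of the remediation period: 2022-11-13 + 63 days = 2023-01-15.
Adding 28 calendar days to 2023-01-15 gives 2023-02-12, which is the date on which the withholding of payment becomes due.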